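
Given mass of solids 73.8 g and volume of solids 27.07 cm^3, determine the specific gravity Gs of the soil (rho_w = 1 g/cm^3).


Result: 2.726

Derivation:
Using Gs = m_s / (V_s * rho_w)
Since rho_w = 1 g/cm^3:
Gs = 73.8 / 27.07
Gs = 2.726


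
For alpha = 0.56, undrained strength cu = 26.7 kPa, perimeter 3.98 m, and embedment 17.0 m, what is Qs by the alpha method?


Using Qs = alpha * cu * perimeter * L
Qs = 0.56 * 26.7 * 3.98 * 17.0
Qs = 1011.65 kN


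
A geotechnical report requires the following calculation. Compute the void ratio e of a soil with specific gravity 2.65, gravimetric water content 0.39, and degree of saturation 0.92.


Using the relation e = Gs * w / S
e = 2.65 * 0.39 / 0.92
e = 1.1234


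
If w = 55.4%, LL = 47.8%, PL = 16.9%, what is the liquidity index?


First compute the plasticity index:
PI = LL - PL = 47.8 - 16.9 = 30.9
Then compute the liquidity index:
LI = (w - PL) / PI
LI = (55.4 - 16.9) / 30.9
LI = 1.246


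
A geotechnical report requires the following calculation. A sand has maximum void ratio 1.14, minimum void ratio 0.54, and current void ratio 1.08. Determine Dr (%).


Result: 10.0 %

Derivation:
Using Dr = (e_max - e) / (e_max - e_min) * 100
e_max - e = 1.14 - 1.08 = 0.06
e_max - e_min = 1.14 - 0.54 = 0.6
Dr = 0.06 / 0.6 * 100
Dr = 10.0 %


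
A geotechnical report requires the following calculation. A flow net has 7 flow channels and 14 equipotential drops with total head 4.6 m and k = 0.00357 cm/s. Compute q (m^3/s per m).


Convert k to m/s for unit consistency with H:
k = 0.00357 cm/s = 0.00357 / 100 m/s = 3.57e-05 m/s
Using q = k * H * Nf / Nd
Nf / Nd = 7 / 14 = 0.5
q = 3.57e-05 * 4.6 * 0.5
q = 8.211e-05 m^3/s per m


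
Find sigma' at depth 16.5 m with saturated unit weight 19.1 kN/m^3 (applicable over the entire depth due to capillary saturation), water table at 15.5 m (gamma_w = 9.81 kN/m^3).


Total stress = gamma_sat * depth
sigma = 19.1 * 16.5 = 315.15 kPa
Pore water pressure u = gamma_w * (depth - d_wt)
u = 9.81 * (16.5 - 15.5) = 9.81 kPa
Effective stress = sigma - u
sigma' = 315.15 - 9.81 = 305.34 kPa


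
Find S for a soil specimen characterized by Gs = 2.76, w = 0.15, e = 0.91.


Using S = Gs * w / e
S = 2.76 * 0.15 / 0.91
S = 0.4549


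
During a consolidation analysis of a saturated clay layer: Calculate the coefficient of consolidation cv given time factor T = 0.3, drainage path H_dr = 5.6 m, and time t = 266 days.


Using cv = T * H_dr^2 / t
H_dr^2 = 5.6^2 = 31.36
cv = 0.3 * 31.36 / 266
cv = 0.03537 m^2/day


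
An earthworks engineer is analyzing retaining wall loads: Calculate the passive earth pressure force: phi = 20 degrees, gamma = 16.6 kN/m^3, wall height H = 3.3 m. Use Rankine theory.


Compute passive earth pressure coefficient:
Kp = tan^2(45 + phi/2) = tan^2(55.0) = 2.039607
Compute passive force:
Pp = 0.5 * Kp * gamma * H^2
Pp = 0.5 * 2.039607 * 16.6 * 3.3^2
Pp = 184.35 kN/m


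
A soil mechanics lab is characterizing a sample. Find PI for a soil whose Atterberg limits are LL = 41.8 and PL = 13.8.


Result: 28.0

Derivation:
Using PI = LL - PL
PI = 41.8 - 13.8
PI = 28.0


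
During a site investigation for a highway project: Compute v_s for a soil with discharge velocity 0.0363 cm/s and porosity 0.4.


Result: 0.09075 cm/s

Derivation:
Using v_s = v_d / n
v_s = 0.0363 / 0.4
v_s = 0.09075 cm/s


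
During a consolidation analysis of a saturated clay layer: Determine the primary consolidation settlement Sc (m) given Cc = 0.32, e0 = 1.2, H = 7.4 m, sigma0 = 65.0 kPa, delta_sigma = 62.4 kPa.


Result: 0.3146 m

Derivation:
Using Sc = Cc * H / (1 + e0) * log10((sigma0 + delta_sigma) / sigma0)
Stress ratio = (65.0 + 62.4) / 65.0 = 1.96
log10(1.96) = 0.292256
Cc * H / (1 + e0) = 0.32 * 7.4 / (1 + 1.2) = 1.07636
Sc = 1.07636 * 0.292256
Sc = 0.3146 m


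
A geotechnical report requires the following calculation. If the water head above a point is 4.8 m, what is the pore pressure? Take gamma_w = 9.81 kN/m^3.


Using u = gamma_w * h_w
u = 9.81 * 4.8
u = 47.09 kPa


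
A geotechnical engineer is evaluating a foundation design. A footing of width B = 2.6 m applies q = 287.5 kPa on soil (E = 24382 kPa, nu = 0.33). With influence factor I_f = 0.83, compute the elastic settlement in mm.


Using Se = q * B * (1 - nu^2) * I_f / E
1 - nu^2 = 1 - 0.33^2 = 0.8911
Se = 287.5 * 2.6 * 0.8911 * 0.83 / 24382
Se = 0.022675 m
Convert to mm: Se = 0.022675 * 1000 = 22.675 mm


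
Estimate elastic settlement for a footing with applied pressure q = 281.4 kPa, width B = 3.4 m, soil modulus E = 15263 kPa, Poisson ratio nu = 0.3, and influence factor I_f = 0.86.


Using Se = q * B * (1 - nu^2) * I_f / E
1 - nu^2 = 1 - 0.3^2 = 0.91
Se = 281.4 * 3.4 * 0.91 * 0.86 / 15263
Se = 0.049057 m
Convert to mm: Se = 0.049057 * 1000 = 49.057 mm


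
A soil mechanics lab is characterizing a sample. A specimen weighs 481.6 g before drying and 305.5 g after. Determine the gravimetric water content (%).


Result: 57.64 %

Derivation:
Using w = (m_wet - m_dry) / m_dry * 100
m_wet - m_dry = 481.6 - 305.5 = 176.1 g
w = 176.1 / 305.5 * 100
w = 57.64 %


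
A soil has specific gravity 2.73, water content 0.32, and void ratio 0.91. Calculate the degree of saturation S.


Using S = Gs * w / e
S = 2.73 * 0.32 / 0.91
S = 0.96


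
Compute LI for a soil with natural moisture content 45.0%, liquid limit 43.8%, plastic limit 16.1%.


First compute the plasticity index:
PI = LL - PL = 43.8 - 16.1 = 27.7
Then compute the liquidity index:
LI = (w - PL) / PI
LI = (45.0 - 16.1) / 27.7
LI = 1.043


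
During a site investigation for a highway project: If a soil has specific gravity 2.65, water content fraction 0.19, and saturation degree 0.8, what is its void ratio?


Result: 0.6294

Derivation:
Using the relation e = Gs * w / S
e = 2.65 * 0.19 / 0.8
e = 0.6294


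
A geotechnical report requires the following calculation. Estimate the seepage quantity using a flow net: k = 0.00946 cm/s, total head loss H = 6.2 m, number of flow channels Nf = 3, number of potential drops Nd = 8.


Convert k to m/s for unit consistency with H:
k = 0.00946 cm/s = 0.00946 / 100 m/s = 9.46e-05 m/s
Using q = k * H * Nf / Nd
Nf / Nd = 3 / 8 = 0.375
q = 9.46e-05 * 6.2 * 0.375
q = 0.0002199 m^3/s per m


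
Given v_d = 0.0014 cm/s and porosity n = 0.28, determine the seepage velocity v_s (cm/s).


Result: 0.005 cm/s

Derivation:
Using v_s = v_d / n
v_s = 0.0014 / 0.28
v_s = 0.005 cm/s


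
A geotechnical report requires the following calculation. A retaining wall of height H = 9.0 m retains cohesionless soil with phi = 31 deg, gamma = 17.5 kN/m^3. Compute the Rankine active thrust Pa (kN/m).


Result: 226.87 kN/m

Derivation:
Compute active earth pressure coefficient:
Ka = tan^2(45 - phi/2) = tan^2(29.5) = 0.320099
Compute active force:
Pa = 0.5 * Ka * gamma * H^2
Pa = 0.5 * 0.320099 * 17.5 * 9.0^2
Pa = 226.87 kN/m


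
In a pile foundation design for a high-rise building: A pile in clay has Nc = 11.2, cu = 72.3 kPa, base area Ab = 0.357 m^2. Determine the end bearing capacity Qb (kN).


Using Qb = Nc * cu * Ab
Qb = 11.2 * 72.3 * 0.357
Qb = 289.08 kN


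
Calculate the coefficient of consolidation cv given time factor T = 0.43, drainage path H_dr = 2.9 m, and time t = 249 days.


Result: 0.01452 m^2/day

Derivation:
Using cv = T * H_dr^2 / t
H_dr^2 = 2.9^2 = 8.41
cv = 0.43 * 8.41 / 249
cv = 0.01452 m^2/day


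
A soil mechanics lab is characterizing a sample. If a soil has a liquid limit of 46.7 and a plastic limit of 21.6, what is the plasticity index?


Using PI = LL - PL
PI = 46.7 - 21.6
PI = 25.1


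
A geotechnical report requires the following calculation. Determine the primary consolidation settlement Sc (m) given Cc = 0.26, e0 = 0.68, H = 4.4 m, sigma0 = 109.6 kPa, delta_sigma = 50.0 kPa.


Using Sc = Cc * H / (1 + e0) * log10((sigma0 + delta_sigma) / sigma0)
Stress ratio = (109.6 + 50.0) / 109.6 = 1.4562
log10(1.4562) = 0.163222
Cc * H / (1 + e0) = 0.26 * 4.4 / (1 + 0.68) = 0.680952
Sc = 0.680952 * 0.163222
Sc = 0.1111 m


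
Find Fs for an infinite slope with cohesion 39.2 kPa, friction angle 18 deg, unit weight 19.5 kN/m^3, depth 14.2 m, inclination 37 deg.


Result: 0.726

Derivation:
Using Fs = c / (gamma*H*sin(beta)*cos(beta)) + tan(phi)/tan(beta)
Cohesion contribution = 39.2 / (19.5*14.2*sin(37)*cos(37))
Cohesion contribution = 0.294545
Friction contribution = tan(18)/tan(37) = 0.431183
Fs = 0.294545 + 0.431183
Fs = 0.726


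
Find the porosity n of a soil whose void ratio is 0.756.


Using the relation n = e / (1 + e)
n = 0.756 / (1 + 0.756)
n = 0.756 / 1.756
n = 0.4305


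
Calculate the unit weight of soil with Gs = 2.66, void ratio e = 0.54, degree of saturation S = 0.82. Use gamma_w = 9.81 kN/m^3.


Using gamma = gamma_w * (Gs + S*e) / (1 + e)
Numerator: Gs + S*e = 2.66 + 0.82*0.54 = 3.1028
Denominator: 1 + e = 1 + 0.54 = 1.54
gamma = 9.81 * 3.1028 / 1.54
gamma = 19.765 kN/m^3


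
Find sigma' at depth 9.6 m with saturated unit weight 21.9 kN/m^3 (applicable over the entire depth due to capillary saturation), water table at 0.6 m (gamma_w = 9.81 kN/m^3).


Total stress = gamma_sat * depth
sigma = 21.9 * 9.6 = 210.24 kPa
Pore water pressure u = gamma_w * (depth - d_wt)
u = 9.81 * (9.6 - 0.6) = 88.29 kPa
Effective stress = sigma - u
sigma' = 210.24 - 88.29 = 121.95 kPa


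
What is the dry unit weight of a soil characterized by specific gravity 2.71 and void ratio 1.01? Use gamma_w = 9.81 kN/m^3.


Result: 13.226 kN/m^3

Derivation:
Using gamma_d = Gs * gamma_w / (1 + e)
gamma_d = 2.71 * 9.81 / (1 + 1.01)
gamma_d = 2.71 * 9.81 / 2.01
gamma_d = 13.226 kN/m^3


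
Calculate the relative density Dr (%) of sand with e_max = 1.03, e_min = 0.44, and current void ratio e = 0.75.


Result: 47.46 %

Derivation:
Using Dr = (e_max - e) / (e_max - e_min) * 100
e_max - e = 1.03 - 0.75 = 0.28
e_max - e_min = 1.03 - 0.44 = 0.59
Dr = 0.28 / 0.59 * 100
Dr = 47.46 %


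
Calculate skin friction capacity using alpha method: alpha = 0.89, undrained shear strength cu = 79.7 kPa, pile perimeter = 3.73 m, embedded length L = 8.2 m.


Result: 2169.56 kN

Derivation:
Using Qs = alpha * cu * perimeter * L
Qs = 0.89 * 79.7 * 3.73 * 8.2
Qs = 2169.56 kN


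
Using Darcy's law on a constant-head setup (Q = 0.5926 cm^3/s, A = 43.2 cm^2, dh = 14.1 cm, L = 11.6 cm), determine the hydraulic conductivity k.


Result: 0.011285 cm/s

Derivation:
Compute hydraulic gradient:
i = dh / L = 14.1 / 11.6 = 1.21552
Then apply Darcy's law:
k = Q / (A * i)
k = 0.5926 / (43.2 * 1.21552)
k = 0.5926 / 52.5103
k = 0.011285 cm/s


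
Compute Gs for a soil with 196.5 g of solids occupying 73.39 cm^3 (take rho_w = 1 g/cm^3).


Result: 2.677

Derivation:
Using Gs = m_s / (V_s * rho_w)
Since rho_w = 1 g/cm^3:
Gs = 196.5 / 73.39
Gs = 2.677


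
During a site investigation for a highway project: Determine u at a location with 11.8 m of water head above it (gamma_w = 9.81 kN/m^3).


Using u = gamma_w * h_w
u = 9.81 * 11.8
u = 115.76 kPa


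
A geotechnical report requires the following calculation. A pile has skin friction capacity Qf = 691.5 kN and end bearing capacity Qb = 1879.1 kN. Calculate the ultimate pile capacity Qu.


Result: 2570.6 kN

Derivation:
Using Qu = Qf + Qb
Qu = 691.5 + 1879.1
Qu = 2570.6 kN


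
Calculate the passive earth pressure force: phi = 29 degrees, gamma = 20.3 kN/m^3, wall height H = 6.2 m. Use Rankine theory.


Compute passive earth pressure coefficient:
Kp = tan^2(45 + phi/2) = tan^2(59.5) = 2.88206
Compute passive force:
Pp = 0.5 * Kp * gamma * H^2
Pp = 0.5 * 2.88206 * 20.3 * 6.2^2
Pp = 1124.48 kN/m


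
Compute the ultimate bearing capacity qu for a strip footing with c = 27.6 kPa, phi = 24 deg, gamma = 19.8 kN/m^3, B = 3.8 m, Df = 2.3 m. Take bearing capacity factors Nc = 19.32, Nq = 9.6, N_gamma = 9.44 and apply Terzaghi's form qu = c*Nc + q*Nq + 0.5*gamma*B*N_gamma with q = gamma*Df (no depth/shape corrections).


Compute qu = c*Nc + gamma*Df*Nq + 0.5*gamma*B*N_gamma
Term 1: 27.6 * 19.32 = 533.232
Term 2: 19.8 * 2.3 * 9.6 = 437.184
Term 3: 0.5 * 19.8 * 3.8 * 9.44 = 355.1328
qu = 533.232 + 437.184 + 355.1328
qu = 1325.55 kPa


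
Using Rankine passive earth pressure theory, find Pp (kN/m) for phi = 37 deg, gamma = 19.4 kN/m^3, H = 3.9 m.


Compute passive earth pressure coefficient:
Kp = tan^2(45 + phi/2) = tan^2(63.5) = 4.022791
Compute passive force:
Pp = 0.5 * Kp * gamma * H^2
Pp = 0.5 * 4.022791 * 19.4 * 3.9^2
Pp = 593.51 kN/m


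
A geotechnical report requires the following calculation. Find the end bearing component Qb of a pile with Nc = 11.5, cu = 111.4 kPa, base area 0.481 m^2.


Result: 616.21 kN

Derivation:
Using Qb = Nc * cu * Ab
Qb = 11.5 * 111.4 * 0.481
Qb = 616.21 kN


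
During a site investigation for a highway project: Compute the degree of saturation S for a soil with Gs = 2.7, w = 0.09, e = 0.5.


Using S = Gs * w / e
S = 2.7 * 0.09 / 0.5
S = 0.486


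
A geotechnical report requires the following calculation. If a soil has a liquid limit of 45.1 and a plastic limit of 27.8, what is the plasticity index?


Result: 17.3

Derivation:
Using PI = LL - PL
PI = 45.1 - 27.8
PI = 17.3


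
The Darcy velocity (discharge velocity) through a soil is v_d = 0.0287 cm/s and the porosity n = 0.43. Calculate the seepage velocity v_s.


Using v_s = v_d / n
v_s = 0.0287 / 0.43
v_s = 0.06674 cm/s


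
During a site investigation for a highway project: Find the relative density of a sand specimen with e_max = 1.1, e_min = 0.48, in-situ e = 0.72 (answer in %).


Using Dr = (e_max - e) / (e_max - e_min) * 100
e_max - e = 1.1 - 0.72 = 0.38
e_max - e_min = 1.1 - 0.48 = 0.62
Dr = 0.38 / 0.62 * 100
Dr = 61.29 %


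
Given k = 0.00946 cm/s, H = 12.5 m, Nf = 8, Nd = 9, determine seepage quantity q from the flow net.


Convert k to m/s for unit consistency with H:
k = 0.00946 cm/s = 0.00946 / 100 m/s = 9.46e-05 m/s
Using q = k * H * Nf / Nd
Nf / Nd = 8 / 9 = 0.8889
q = 9.46e-05 * 12.5 * 0.8889
q = 0.001051 m^3/s per m


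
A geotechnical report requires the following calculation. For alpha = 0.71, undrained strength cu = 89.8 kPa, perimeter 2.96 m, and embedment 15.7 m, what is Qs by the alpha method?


Using Qs = alpha * cu * perimeter * L
Qs = 0.71 * 89.8 * 2.96 * 15.7
Qs = 2962.96 kN


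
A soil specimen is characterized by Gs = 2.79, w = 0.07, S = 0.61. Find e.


Result: 0.3202

Derivation:
Using the relation e = Gs * w / S
e = 2.79 * 0.07 / 0.61
e = 0.3202


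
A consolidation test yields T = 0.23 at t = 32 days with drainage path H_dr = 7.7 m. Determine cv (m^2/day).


Using cv = T * H_dr^2 / t
H_dr^2 = 7.7^2 = 59.29
cv = 0.23 * 59.29 / 32
cv = 0.42615 m^2/day


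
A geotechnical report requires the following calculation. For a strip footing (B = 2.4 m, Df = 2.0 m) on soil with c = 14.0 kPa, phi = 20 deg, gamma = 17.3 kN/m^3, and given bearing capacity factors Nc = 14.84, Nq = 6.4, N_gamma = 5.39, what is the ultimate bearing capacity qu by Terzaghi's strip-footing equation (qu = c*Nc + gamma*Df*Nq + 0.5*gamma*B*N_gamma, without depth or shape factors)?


Compute qu = c*Nc + gamma*Df*Nq + 0.5*gamma*B*N_gamma
Term 1: 14.0 * 14.84 = 207.76
Term 2: 17.3 * 2.0 * 6.4 = 221.44
Term 3: 0.5 * 17.3 * 2.4 * 5.39 = 111.8964
qu = 207.76 + 221.44 + 111.8964
qu = 541.1 kPa


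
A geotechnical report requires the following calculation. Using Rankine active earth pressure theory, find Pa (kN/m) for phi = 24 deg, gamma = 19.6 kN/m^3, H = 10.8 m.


Result: 482.07 kN/m

Derivation:
Compute active earth pressure coefficient:
Ka = tan^2(45 - phi/2) = tan^2(33.0) = 0.42173
Compute active force:
Pa = 0.5 * Ka * gamma * H^2
Pa = 0.5 * 0.42173 * 19.6 * 10.8^2
Pa = 482.07 kN/m


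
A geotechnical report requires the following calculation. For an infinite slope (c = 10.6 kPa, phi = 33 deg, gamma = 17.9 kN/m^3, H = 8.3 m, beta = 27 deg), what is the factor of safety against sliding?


Using Fs = c / (gamma*H*sin(beta)*cos(beta)) + tan(phi)/tan(beta)
Cohesion contribution = 10.6 / (17.9*8.3*sin(27)*cos(27))
Cohesion contribution = 0.176379
Friction contribution = tan(33)/tan(27) = 1.27453
Fs = 0.176379 + 1.27453
Fs = 1.451


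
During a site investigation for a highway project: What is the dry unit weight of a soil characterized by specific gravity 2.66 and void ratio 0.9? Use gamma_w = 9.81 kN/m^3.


Result: 13.734 kN/m^3

Derivation:
Using gamma_d = Gs * gamma_w / (1 + e)
gamma_d = 2.66 * 9.81 / (1 + 0.9)
gamma_d = 2.66 * 9.81 / 1.9
gamma_d = 13.734 kN/m^3


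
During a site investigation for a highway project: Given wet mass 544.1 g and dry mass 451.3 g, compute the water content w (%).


Result: 20.56 %

Derivation:
Using w = (m_wet - m_dry) / m_dry * 100
m_wet - m_dry = 544.1 - 451.3 = 92.8 g
w = 92.8 / 451.3 * 100
w = 20.56 %


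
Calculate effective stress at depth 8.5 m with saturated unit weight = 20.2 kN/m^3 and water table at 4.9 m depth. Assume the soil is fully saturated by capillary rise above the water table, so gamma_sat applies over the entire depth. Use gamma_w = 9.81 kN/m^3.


Total stress = gamma_sat * depth
sigma = 20.2 * 8.5 = 171.7 kPa
Pore water pressure u = gamma_w * (depth - d_wt)
u = 9.81 * (8.5 - 4.9) = 35.316 kPa
Effective stress = sigma - u
sigma' = 171.7 - 35.316 = 136.38 kPa


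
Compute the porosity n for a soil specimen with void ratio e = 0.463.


Using the relation n = e / (1 + e)
n = 0.463 / (1 + 0.463)
n = 0.463 / 1.463
n = 0.3165


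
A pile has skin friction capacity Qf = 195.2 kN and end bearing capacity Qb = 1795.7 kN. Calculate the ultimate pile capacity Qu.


Result: 1990.9 kN

Derivation:
Using Qu = Qf + Qb
Qu = 195.2 + 1795.7
Qu = 1990.9 kN


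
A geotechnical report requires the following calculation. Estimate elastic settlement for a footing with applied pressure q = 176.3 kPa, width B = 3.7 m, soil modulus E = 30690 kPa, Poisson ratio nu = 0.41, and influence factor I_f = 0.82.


Result: 14.499 mm

Derivation:
Using Se = q * B * (1 - nu^2) * I_f / E
1 - nu^2 = 1 - 0.41^2 = 0.8319
Se = 176.3 * 3.7 * 0.8319 * 0.82 / 30690
Se = 0.014499 m
Convert to mm: Se = 0.014499 * 1000 = 14.499 mm


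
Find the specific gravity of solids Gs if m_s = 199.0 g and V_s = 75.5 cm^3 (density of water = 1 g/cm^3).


Using Gs = m_s / (V_s * rho_w)
Since rho_w = 1 g/cm^3:
Gs = 199.0 / 75.5
Gs = 2.636


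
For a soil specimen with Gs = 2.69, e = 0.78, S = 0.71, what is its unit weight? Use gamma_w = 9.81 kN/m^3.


Result: 17.877 kN/m^3

Derivation:
Using gamma = gamma_w * (Gs + S*e) / (1 + e)
Numerator: Gs + S*e = 2.69 + 0.71*0.78 = 3.2438
Denominator: 1 + e = 1 + 0.78 = 1.78
gamma = 9.81 * 3.2438 / 1.78
gamma = 17.877 kN/m^3


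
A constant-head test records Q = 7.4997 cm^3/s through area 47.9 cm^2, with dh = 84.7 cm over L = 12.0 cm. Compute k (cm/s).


Compute hydraulic gradient:
i = dh / L = 84.7 / 12.0 = 7.05833
Then apply Darcy's law:
k = Q / (A * i)
k = 7.4997 / (47.9 * 7.05833)
k = 7.4997 / 338.094
k = 0.022182 cm/s


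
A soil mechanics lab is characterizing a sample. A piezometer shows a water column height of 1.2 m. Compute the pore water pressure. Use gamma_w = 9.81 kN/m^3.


Using u = gamma_w * h_w
u = 9.81 * 1.2
u = 11.77 kPa


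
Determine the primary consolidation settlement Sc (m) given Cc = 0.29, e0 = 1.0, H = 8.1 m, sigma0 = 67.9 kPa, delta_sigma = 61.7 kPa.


Using Sc = Cc * H / (1 + e0) * log10((sigma0 + delta_sigma) / sigma0)
Stress ratio = (67.9 + 61.7) / 67.9 = 1.90869
log10(1.90869) = 0.280735
Cc * H / (1 + e0) = 0.29 * 8.1 / (1 + 1.0) = 1.1745
Sc = 1.1745 * 0.280735
Sc = 0.3297 m


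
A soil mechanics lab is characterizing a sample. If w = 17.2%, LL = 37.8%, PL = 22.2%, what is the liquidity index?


First compute the plasticity index:
PI = LL - PL = 37.8 - 22.2 = 15.6
Then compute the liquidity index:
LI = (w - PL) / PI
LI = (17.2 - 22.2) / 15.6
LI = -0.321


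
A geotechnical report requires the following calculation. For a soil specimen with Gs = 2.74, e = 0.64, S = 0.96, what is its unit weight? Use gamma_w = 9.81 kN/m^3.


Result: 20.065 kN/m^3

Derivation:
Using gamma = gamma_w * (Gs + S*e) / (1 + e)
Numerator: Gs + S*e = 2.74 + 0.96*0.64 = 3.3544
Denominator: 1 + e = 1 + 0.64 = 1.64
gamma = 9.81 * 3.3544 / 1.64
gamma = 20.065 kN/m^3


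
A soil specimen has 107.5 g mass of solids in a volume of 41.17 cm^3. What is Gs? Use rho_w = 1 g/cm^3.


Result: 2.611

Derivation:
Using Gs = m_s / (V_s * rho_w)
Since rho_w = 1 g/cm^3:
Gs = 107.5 / 41.17
Gs = 2.611


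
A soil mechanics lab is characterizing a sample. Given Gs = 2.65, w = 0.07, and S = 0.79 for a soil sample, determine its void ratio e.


Result: 0.2348

Derivation:
Using the relation e = Gs * w / S
e = 2.65 * 0.07 / 0.79
e = 0.2348


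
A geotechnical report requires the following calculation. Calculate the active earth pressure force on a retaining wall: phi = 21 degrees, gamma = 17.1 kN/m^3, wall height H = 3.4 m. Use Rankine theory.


Compute active earth pressure coefficient:
Ka = tan^2(45 - phi/2) = tan^2(34.5) = 0.472355
Compute active force:
Pa = 0.5 * Ka * gamma * H^2
Pa = 0.5 * 0.472355 * 17.1 * 3.4^2
Pa = 46.69 kN/m


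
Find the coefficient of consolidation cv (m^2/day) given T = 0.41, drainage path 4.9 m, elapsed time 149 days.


Result: 0.06607 m^2/day

Derivation:
Using cv = T * H_dr^2 / t
H_dr^2 = 4.9^2 = 24.01
cv = 0.41 * 24.01 / 149
cv = 0.06607 m^2/day


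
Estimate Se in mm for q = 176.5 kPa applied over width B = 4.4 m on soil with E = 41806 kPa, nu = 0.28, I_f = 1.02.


Using Se = q * B * (1 - nu^2) * I_f / E
1 - nu^2 = 1 - 0.28^2 = 0.9216
Se = 176.5 * 4.4 * 0.9216 * 1.02 / 41806
Se = 0.017462 m
Convert to mm: Se = 0.017462 * 1000 = 17.462 mm


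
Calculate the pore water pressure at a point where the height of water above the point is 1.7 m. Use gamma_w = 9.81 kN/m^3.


Result: 16.68 kPa

Derivation:
Using u = gamma_w * h_w
u = 9.81 * 1.7
u = 16.68 kPa


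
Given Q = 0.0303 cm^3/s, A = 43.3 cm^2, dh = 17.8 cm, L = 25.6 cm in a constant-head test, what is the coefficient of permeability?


Result: 0.001006 cm/s

Derivation:
Compute hydraulic gradient:
i = dh / L = 17.8 / 25.6 = 0.695312
Then apply Darcy's law:
k = Q / (A * i)
k = 0.0303 / (43.3 * 0.695312)
k = 0.0303 / 30.107
k = 0.001006 cm/s


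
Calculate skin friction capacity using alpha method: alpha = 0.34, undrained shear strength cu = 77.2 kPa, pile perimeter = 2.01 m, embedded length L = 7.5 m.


Using Qs = alpha * cu * perimeter * L
Qs = 0.34 * 77.2 * 2.01 * 7.5
Qs = 395.69 kN


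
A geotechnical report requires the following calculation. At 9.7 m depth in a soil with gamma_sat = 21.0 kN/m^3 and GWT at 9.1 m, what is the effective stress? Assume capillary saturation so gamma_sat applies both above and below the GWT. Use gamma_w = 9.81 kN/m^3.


Result: 197.81 kPa

Derivation:
Total stress = gamma_sat * depth
sigma = 21.0 * 9.7 = 203.7 kPa
Pore water pressure u = gamma_w * (depth - d_wt)
u = 9.81 * (9.7 - 9.1) = 5.886 kPa
Effective stress = sigma - u
sigma' = 203.7 - 5.886 = 197.81 kPa


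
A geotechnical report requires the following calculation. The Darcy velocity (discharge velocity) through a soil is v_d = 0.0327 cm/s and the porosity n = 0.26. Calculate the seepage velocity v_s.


Using v_s = v_d / n
v_s = 0.0327 / 0.26
v_s = 0.12577 cm/s


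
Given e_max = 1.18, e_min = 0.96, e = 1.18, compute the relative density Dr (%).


Using Dr = (e_max - e) / (e_max - e_min) * 100
e_max - e = 1.18 - 1.18 = 0.0
e_max - e_min = 1.18 - 0.96 = 0.22
Dr = 0.0 / 0.22 * 100
Dr = 0.0 %


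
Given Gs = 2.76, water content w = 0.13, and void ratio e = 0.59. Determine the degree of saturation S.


Using S = Gs * w / e
S = 2.76 * 0.13 / 0.59
S = 0.6081


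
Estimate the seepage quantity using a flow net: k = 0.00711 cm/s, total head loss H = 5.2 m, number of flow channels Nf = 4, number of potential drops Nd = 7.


Convert k to m/s for unit consistency with H:
k = 0.00711 cm/s = 0.00711 / 100 m/s = 7.11e-05 m/s
Using q = k * H * Nf / Nd
Nf / Nd = 4 / 7 = 0.5714
q = 7.11e-05 * 5.2 * 0.5714
q = 0.0002113 m^3/s per m


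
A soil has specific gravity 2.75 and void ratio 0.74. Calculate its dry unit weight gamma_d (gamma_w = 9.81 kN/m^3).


Using gamma_d = Gs * gamma_w / (1 + e)
gamma_d = 2.75 * 9.81 / (1 + 0.74)
gamma_d = 2.75 * 9.81 / 1.74
gamma_d = 15.504 kN/m^3


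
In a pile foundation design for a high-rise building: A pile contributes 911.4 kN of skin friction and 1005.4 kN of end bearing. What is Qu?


Using Qu = Qf + Qb
Qu = 911.4 + 1005.4
Qu = 1916.8 kN


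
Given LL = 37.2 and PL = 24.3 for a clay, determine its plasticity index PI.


Using PI = LL - PL
PI = 37.2 - 24.3
PI = 12.9


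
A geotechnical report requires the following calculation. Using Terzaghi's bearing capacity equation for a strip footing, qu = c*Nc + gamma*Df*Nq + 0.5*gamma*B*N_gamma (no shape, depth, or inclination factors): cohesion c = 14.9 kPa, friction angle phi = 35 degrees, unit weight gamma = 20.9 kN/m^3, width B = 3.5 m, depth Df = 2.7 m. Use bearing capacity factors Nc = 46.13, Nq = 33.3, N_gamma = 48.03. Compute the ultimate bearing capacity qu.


Result: 4323.15 kPa

Derivation:
Compute qu = c*Nc + gamma*Df*Nq + 0.5*gamma*B*N_gamma
Term 1: 14.9 * 46.13 = 687.337
Term 2: 20.9 * 2.7 * 33.3 = 1879.119
Term 3: 0.5 * 20.9 * 3.5 * 48.03 = 1756.69725
qu = 687.337 + 1879.119 + 1756.69725
qu = 4323.15 kPa


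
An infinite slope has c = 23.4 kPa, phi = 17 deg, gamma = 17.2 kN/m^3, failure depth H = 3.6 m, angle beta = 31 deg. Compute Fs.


Using Fs = c / (gamma*H*sin(beta)*cos(beta)) + tan(phi)/tan(beta)
Cohesion contribution = 23.4 / (17.2*3.6*sin(31)*cos(31))
Cohesion contribution = 0.856012
Friction contribution = tan(17)/tan(31) = 0.508821
Fs = 0.856012 + 0.508821
Fs = 1.365


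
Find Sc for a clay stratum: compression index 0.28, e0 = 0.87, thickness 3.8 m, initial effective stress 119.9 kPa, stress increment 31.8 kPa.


Using Sc = Cc * H / (1 + e0) * log10((sigma0 + delta_sigma) / sigma0)
Stress ratio = (119.9 + 31.8) / 119.9 = 1.26522
log10(1.26522) = 0.102166
Cc * H / (1 + e0) = 0.28 * 3.8 / (1 + 0.87) = 0.568984
Sc = 0.568984 * 0.102166
Sc = 0.0581 m


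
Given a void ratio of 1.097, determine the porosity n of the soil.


Using the relation n = e / (1 + e)
n = 1.097 / (1 + 1.097)
n = 1.097 / 2.097
n = 0.5231


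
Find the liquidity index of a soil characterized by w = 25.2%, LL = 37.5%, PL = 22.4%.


First compute the plasticity index:
PI = LL - PL = 37.5 - 22.4 = 15.1
Then compute the liquidity index:
LI = (w - PL) / PI
LI = (25.2 - 22.4) / 15.1
LI = 0.185


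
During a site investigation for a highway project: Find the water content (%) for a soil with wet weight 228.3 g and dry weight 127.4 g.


Using w = (m_wet - m_dry) / m_dry * 100
m_wet - m_dry = 228.3 - 127.4 = 100.9 g
w = 100.9 / 127.4 * 100
w = 79.2 %


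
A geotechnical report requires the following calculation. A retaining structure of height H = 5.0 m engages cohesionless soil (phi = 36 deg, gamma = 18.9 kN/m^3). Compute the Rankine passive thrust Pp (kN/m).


Compute passive earth pressure coefficient:
Kp = tan^2(45 + phi/2) = tan^2(63.0) = 3.85184
Compute passive force:
Pp = 0.5 * Kp * gamma * H^2
Pp = 0.5 * 3.85184 * 18.9 * 5.0^2
Pp = 910.0 kN/m


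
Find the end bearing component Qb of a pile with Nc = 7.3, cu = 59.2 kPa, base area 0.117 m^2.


Using Qb = Nc * cu * Ab
Qb = 7.3 * 59.2 * 0.117
Qb = 50.56 kN


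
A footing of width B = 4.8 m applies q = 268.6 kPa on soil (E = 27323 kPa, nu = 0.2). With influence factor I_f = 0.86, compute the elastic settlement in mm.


Result: 38.957 mm

Derivation:
Using Se = q * B * (1 - nu^2) * I_f / E
1 - nu^2 = 1 - 0.2^2 = 0.96
Se = 268.6 * 4.8 * 0.96 * 0.86 / 27323
Se = 0.038957 m
Convert to mm: Se = 0.038957 * 1000 = 38.957 mm


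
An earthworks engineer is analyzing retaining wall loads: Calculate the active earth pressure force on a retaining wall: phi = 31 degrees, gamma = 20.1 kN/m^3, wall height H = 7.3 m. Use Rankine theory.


Compute active earth pressure coefficient:
Ka = tan^2(45 - phi/2) = tan^2(29.5) = 0.320099
Compute active force:
Pa = 0.5 * Ka * gamma * H^2
Pa = 0.5 * 0.320099 * 20.1 * 7.3^2
Pa = 171.43 kN/m


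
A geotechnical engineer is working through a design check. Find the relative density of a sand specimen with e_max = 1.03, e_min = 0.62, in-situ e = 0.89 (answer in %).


Using Dr = (e_max - e) / (e_max - e_min) * 100
e_max - e = 1.03 - 0.89 = 0.14
e_max - e_min = 1.03 - 0.62 = 0.41
Dr = 0.14 / 0.41 * 100
Dr = 34.15 %


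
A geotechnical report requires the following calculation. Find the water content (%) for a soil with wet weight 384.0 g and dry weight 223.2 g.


Using w = (m_wet - m_dry) / m_dry * 100
m_wet - m_dry = 384.0 - 223.2 = 160.8 g
w = 160.8 / 223.2 * 100
w = 72.04 %


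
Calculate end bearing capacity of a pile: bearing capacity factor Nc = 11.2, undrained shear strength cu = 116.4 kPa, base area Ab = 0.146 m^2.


Using Qb = Nc * cu * Ab
Qb = 11.2 * 116.4 * 0.146
Qb = 190.34 kN


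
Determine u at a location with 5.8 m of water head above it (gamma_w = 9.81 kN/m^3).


Using u = gamma_w * h_w
u = 9.81 * 5.8
u = 56.9 kPa


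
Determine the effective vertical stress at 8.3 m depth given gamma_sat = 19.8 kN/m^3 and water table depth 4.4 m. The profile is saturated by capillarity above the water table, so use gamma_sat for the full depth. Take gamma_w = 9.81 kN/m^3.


Result: 126.08 kPa

Derivation:
Total stress = gamma_sat * depth
sigma = 19.8 * 8.3 = 164.34 kPa
Pore water pressure u = gamma_w * (depth - d_wt)
u = 9.81 * (8.3 - 4.4) = 38.259 kPa
Effective stress = sigma - u
sigma' = 164.34 - 38.259 = 126.08 kPa


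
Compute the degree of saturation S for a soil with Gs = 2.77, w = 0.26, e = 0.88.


Using S = Gs * w / e
S = 2.77 * 0.26 / 0.88
S = 0.8184


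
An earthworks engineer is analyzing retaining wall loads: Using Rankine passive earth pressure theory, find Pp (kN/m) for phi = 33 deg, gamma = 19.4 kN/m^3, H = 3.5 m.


Compute passive earth pressure coefficient:
Kp = tan^2(45 + phi/2) = tan^2(61.5) = 3.39212
Compute passive force:
Pp = 0.5 * Kp * gamma * H^2
Pp = 0.5 * 3.39212 * 19.4 * 3.5^2
Pp = 403.07 kN/m


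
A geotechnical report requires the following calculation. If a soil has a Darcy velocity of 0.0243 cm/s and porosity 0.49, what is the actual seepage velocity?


Using v_s = v_d / n
v_s = 0.0243 / 0.49
v_s = 0.04959 cm/s


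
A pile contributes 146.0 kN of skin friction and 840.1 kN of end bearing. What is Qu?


Using Qu = Qf + Qb
Qu = 146.0 + 840.1
Qu = 986.1 kN


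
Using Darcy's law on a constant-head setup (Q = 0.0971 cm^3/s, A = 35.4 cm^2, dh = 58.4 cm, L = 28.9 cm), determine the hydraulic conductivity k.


Compute hydraulic gradient:
i = dh / L = 58.4 / 28.9 = 2.02076
Then apply Darcy's law:
k = Q / (A * i)
k = 0.0971 / (35.4 * 2.02076)
k = 0.0971 / 71.5349
k = 0.001357 cm/s


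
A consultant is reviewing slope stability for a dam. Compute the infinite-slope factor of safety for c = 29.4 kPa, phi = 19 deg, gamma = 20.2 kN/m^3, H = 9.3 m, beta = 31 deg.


Using Fs = c / (gamma*H*sin(beta)*cos(beta)) + tan(phi)/tan(beta)
Cohesion contribution = 29.4 / (20.2*9.3*sin(31)*cos(31))
Cohesion contribution = 0.354493
Friction contribution = tan(19)/tan(31) = 0.573057
Fs = 0.354493 + 0.573057
Fs = 0.928


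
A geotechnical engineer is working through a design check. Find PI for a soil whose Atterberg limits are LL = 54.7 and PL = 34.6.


Result: 20.1

Derivation:
Using PI = LL - PL
PI = 54.7 - 34.6
PI = 20.1


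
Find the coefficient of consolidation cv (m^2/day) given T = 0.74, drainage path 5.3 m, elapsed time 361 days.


Result: 0.05758 m^2/day

Derivation:
Using cv = T * H_dr^2 / t
H_dr^2 = 5.3^2 = 28.09
cv = 0.74 * 28.09 / 361
cv = 0.05758 m^2/day


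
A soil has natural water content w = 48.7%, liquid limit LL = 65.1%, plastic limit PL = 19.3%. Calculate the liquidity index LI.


First compute the plasticity index:
PI = LL - PL = 65.1 - 19.3 = 45.8
Then compute the liquidity index:
LI = (w - PL) / PI
LI = (48.7 - 19.3) / 45.8
LI = 0.642


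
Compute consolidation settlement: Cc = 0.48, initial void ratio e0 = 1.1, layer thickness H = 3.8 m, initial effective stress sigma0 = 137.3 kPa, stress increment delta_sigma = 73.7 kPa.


Using Sc = Cc * H / (1 + e0) * log10((sigma0 + delta_sigma) / sigma0)
Stress ratio = (137.3 + 73.7) / 137.3 = 1.53678
log10(1.53678) = 0.186612
Cc * H / (1 + e0) = 0.48 * 3.8 / (1 + 1.1) = 0.868571
Sc = 0.868571 * 0.186612
Sc = 0.1621 m


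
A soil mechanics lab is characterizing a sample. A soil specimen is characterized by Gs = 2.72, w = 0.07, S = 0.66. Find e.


Using the relation e = Gs * w / S
e = 2.72 * 0.07 / 0.66
e = 0.2885


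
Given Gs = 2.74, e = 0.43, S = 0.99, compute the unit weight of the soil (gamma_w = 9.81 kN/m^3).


Result: 21.717 kN/m^3

Derivation:
Using gamma = gamma_w * (Gs + S*e) / (1 + e)
Numerator: Gs + S*e = 2.74 + 0.99*0.43 = 3.1657
Denominator: 1 + e = 1 + 0.43 = 1.43
gamma = 9.81 * 3.1657 / 1.43
gamma = 21.717 kN/m^3


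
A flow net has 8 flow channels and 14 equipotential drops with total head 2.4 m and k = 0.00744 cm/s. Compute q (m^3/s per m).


Convert k to m/s for unit consistency with H:
k = 0.00744 cm/s = 0.00744 / 100 m/s = 7.44e-05 m/s
Using q = k * H * Nf / Nd
Nf / Nd = 8 / 14 = 0.5714
q = 7.44e-05 * 2.4 * 0.5714
q = 0.000102 m^3/s per m


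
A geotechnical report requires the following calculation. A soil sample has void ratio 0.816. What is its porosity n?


Result: 0.4493

Derivation:
Using the relation n = e / (1 + e)
n = 0.816 / (1 + 0.816)
n = 0.816 / 1.816
n = 0.4493


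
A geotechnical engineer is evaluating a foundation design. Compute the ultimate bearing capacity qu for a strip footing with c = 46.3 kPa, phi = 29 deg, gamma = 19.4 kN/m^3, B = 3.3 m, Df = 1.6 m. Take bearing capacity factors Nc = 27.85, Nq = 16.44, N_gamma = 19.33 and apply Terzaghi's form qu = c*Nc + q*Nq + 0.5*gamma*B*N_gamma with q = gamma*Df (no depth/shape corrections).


Compute qu = c*Nc + gamma*Df*Nq + 0.5*gamma*B*N_gamma
Term 1: 46.3 * 27.85 = 1289.455
Term 2: 19.4 * 1.6 * 16.44 = 510.2976
Term 3: 0.5 * 19.4 * 3.3 * 19.33 = 618.7533
qu = 1289.455 + 510.2976 + 618.7533
qu = 2418.51 kPa


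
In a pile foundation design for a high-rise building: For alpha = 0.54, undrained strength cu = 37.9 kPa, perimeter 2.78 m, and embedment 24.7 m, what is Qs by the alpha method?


Result: 1405.32 kN

Derivation:
Using Qs = alpha * cu * perimeter * L
Qs = 0.54 * 37.9 * 2.78 * 24.7
Qs = 1405.32 kN


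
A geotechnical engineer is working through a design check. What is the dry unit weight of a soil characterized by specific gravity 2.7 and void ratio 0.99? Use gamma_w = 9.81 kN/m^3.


Result: 13.31 kN/m^3

Derivation:
Using gamma_d = Gs * gamma_w / (1 + e)
gamma_d = 2.7 * 9.81 / (1 + 0.99)
gamma_d = 2.7 * 9.81 / 1.99
gamma_d = 13.31 kN/m^3


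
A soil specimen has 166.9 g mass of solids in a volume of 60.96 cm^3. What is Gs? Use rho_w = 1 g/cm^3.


Result: 2.738

Derivation:
Using Gs = m_s / (V_s * rho_w)
Since rho_w = 1 g/cm^3:
Gs = 166.9 / 60.96
Gs = 2.738


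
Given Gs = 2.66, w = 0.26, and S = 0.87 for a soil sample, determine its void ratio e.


Result: 0.7949

Derivation:
Using the relation e = Gs * w / S
e = 2.66 * 0.26 / 0.87
e = 0.7949


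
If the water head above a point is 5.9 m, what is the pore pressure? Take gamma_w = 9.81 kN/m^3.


Using u = gamma_w * h_w
u = 9.81 * 5.9
u = 57.88 kPa


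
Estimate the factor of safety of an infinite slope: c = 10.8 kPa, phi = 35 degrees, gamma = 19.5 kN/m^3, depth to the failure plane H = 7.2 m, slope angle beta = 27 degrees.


Result: 1.564

Derivation:
Using Fs = c / (gamma*H*sin(beta)*cos(beta)) + tan(phi)/tan(beta)
Cohesion contribution = 10.8 / (19.5*7.2*sin(27)*cos(27))
Cohesion contribution = 0.190164
Friction contribution = tan(35)/tan(27) = 1.37423
Fs = 0.190164 + 1.37423
Fs = 1.564


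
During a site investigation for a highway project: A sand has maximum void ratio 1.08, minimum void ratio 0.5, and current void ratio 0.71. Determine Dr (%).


Using Dr = (e_max - e) / (e_max - e_min) * 100
e_max - e = 1.08 - 0.71 = 0.37
e_max - e_min = 1.08 - 0.5 = 0.58
Dr = 0.37 / 0.58 * 100
Dr = 63.79 %


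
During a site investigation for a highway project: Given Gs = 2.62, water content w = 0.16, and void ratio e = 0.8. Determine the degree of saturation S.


Using S = Gs * w / e
S = 2.62 * 0.16 / 0.8
S = 0.524


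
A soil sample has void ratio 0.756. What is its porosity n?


Using the relation n = e / (1 + e)
n = 0.756 / (1 + 0.756)
n = 0.756 / 1.756
n = 0.4305


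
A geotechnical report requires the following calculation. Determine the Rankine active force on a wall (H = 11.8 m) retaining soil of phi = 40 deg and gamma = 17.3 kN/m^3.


Compute active earth pressure coefficient:
Ka = tan^2(45 - phi/2) = tan^2(25.0) = 0.217443
Compute active force:
Pa = 0.5 * Ka * gamma * H^2
Pa = 0.5 * 0.217443 * 17.3 * 11.8^2
Pa = 261.89 kN/m


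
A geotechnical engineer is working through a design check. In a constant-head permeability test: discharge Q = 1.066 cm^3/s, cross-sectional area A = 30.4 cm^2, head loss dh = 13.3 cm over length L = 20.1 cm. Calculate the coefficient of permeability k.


Compute hydraulic gradient:
i = dh / L = 13.3 / 20.1 = 0.661692
Then apply Darcy's law:
k = Q / (A * i)
k = 1.066 / (30.4 * 0.661692)
k = 1.066 / 20.1154
k = 0.052994 cm/s


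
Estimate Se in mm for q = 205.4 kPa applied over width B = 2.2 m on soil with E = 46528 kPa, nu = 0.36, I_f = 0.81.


Result: 6.847 mm

Derivation:
Using Se = q * B * (1 - nu^2) * I_f / E
1 - nu^2 = 1 - 0.36^2 = 0.8704
Se = 205.4 * 2.2 * 0.8704 * 0.81 / 46528
Se = 0.006847 m
Convert to mm: Se = 0.006847 * 1000 = 6.847 mm


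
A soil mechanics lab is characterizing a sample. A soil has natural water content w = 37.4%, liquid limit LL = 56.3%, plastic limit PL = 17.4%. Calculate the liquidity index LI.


First compute the plasticity index:
PI = LL - PL = 56.3 - 17.4 = 38.9
Then compute the liquidity index:
LI = (w - PL) / PI
LI = (37.4 - 17.4) / 38.9
LI = 0.514


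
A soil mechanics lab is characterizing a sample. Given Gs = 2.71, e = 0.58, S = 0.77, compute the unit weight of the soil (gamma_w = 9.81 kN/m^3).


Result: 19.599 kN/m^3

Derivation:
Using gamma = gamma_w * (Gs + S*e) / (1 + e)
Numerator: Gs + S*e = 2.71 + 0.77*0.58 = 3.1566
Denominator: 1 + e = 1 + 0.58 = 1.58
gamma = 9.81 * 3.1566 / 1.58
gamma = 19.599 kN/m^3


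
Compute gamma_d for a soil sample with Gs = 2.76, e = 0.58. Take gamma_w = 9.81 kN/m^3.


Result: 17.136 kN/m^3

Derivation:
Using gamma_d = Gs * gamma_w / (1 + e)
gamma_d = 2.76 * 9.81 / (1 + 0.58)
gamma_d = 2.76 * 9.81 / 1.58
gamma_d = 17.136 kN/m^3


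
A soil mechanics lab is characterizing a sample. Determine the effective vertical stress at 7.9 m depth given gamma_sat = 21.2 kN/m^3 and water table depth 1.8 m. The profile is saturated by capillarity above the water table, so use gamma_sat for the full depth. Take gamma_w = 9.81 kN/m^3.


Result: 107.64 kPa

Derivation:
Total stress = gamma_sat * depth
sigma = 21.2 * 7.9 = 167.48 kPa
Pore water pressure u = gamma_w * (depth - d_wt)
u = 9.81 * (7.9 - 1.8) = 59.841 kPa
Effective stress = sigma - u
sigma' = 167.48 - 59.841 = 107.64 kPa


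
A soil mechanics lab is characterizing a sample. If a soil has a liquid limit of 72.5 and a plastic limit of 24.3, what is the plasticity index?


Using PI = LL - PL
PI = 72.5 - 24.3
PI = 48.2


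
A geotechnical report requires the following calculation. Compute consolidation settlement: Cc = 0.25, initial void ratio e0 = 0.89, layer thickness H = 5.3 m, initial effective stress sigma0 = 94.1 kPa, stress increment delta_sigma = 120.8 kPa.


Using Sc = Cc * H / (1 + e0) * log10((sigma0 + delta_sigma) / sigma0)
Stress ratio = (94.1 + 120.8) / 94.1 = 2.28374
log10(2.28374) = 0.358647
Cc * H / (1 + e0) = 0.25 * 5.3 / (1 + 0.89) = 0.701058
Sc = 0.701058 * 0.358647
Sc = 0.2514 m
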